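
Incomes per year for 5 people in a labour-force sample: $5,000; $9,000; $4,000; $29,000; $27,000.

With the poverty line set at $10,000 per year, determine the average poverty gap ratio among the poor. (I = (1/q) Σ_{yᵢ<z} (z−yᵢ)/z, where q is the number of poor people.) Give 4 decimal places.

0.4000

Incomes under z: $4,000, $5,000, $9,000 (q = 3 of N = 5).
Shortfall ratios (z−y)/z: 0.6000, 0.5000, 0.1000; sum = 1.200000.
The income-gap ratio divides by q (the poor only): 1.200000 / 3 = 0.4000.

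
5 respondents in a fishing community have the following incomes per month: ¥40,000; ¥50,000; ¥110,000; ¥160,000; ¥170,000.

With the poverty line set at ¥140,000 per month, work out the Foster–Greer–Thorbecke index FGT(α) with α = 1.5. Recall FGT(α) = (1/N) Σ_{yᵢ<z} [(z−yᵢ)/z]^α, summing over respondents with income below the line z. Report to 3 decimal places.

0.244

Incomes under z: ¥40,000, ¥50,000, ¥110,000 (q = 3 of N = 5).
Relative gaps: (140000−40000)/140000 = 0.7143; (140000−50000)/140000 = 0.6429; (140000−110000)/140000 = 0.2143.
Raised to α = 1.5: 0.60368; 0.51543; 0.09920.
Sum = 1.218309; FGT(1.5) = 1.218309 / 5 = 0.244.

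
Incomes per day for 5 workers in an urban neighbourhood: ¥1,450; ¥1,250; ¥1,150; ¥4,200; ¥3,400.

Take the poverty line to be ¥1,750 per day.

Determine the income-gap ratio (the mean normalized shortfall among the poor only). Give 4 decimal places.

Below the line: ¥1,150, ¥1,250, ¥1,450 (q = 3 of N = 5).
Shortfall ratios (z−y)/z: 0.3429, 0.2857, 0.1714; sum = 0.800000.
I averages over the q = 3 poor units only: 0.800000 / 3 = 0.2667.

0.2667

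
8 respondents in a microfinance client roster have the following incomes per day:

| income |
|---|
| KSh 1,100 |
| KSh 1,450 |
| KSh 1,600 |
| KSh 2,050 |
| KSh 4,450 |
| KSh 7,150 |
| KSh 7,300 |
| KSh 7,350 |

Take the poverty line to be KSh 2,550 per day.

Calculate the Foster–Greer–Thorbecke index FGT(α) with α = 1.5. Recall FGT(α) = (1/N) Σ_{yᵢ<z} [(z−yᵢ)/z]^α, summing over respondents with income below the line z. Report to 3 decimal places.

Incomes under z: KSh 1,100, KSh 1,450, KSh 1,600, KSh 2,050 (q = 4 of N = 8).
Shortfall ratios: (2550−1100)/2550 = 0.5686; (2550−1450)/2550 = 0.4314; (2550−1600)/2550 = 0.3725; (2550−2050)/2550 = 0.1961.
Raised to α = 1.5: 0.42879; 0.28332; 0.22739; 0.08682.
Sum = 1.026325; FGT(1.5) = 1.026325 / 8 = 0.128.

0.128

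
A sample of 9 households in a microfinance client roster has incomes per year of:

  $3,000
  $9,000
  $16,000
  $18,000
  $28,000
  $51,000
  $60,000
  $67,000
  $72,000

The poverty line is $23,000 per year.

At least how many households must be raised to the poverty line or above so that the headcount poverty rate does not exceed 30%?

4 of the 9 households are poor, so H = 4/9 = 0.444.
A headcount ratio of at most 30% allows at most ⌊0.30 × 9⌋ = 2 poor households.
So at least 4 − 2 = 2 must be lifted.

2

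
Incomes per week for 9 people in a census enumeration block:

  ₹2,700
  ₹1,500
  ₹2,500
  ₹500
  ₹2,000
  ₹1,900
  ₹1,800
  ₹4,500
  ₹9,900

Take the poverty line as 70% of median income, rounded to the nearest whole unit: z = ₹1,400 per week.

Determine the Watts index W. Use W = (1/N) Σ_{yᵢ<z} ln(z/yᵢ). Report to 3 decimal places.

Poor units: ₹500 (q = 1 of N = 9).
Log gaps: ln(1400/500) = 1.0296.
W = 1.029619 / 9 = 0.114.

0.114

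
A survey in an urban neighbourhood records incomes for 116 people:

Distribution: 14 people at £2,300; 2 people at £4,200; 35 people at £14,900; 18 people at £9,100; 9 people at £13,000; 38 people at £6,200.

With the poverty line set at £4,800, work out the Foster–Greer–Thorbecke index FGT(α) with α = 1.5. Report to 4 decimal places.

Below the line: 14×£2,300, 2×£4,200 (q = 16 of N = 116).
Shortfall ratios: (4800−2300)/4800 = 0.5208 (×14); (4800−4200)/4800 = 0.1250 (×2).
Raised to α = 1.5: 0.37588 (×14); 0.04419 (×2).
Sum = 5.350695; FGT(1.5) = 5.350695 / 116 = 0.0461.

0.0461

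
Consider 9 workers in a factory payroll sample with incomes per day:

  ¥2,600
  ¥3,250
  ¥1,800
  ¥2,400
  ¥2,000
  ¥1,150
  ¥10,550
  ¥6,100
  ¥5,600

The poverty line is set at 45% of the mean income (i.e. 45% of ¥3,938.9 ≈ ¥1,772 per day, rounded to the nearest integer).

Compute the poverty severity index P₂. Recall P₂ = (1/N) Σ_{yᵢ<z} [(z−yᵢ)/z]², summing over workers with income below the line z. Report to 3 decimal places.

0.014

Below z: ¥1,150 (q = 1 of N = 9).
Relative gaps: (1772−1150)/1772 = 0.3510.
Squared: 0.1232.
Sum = 0.123212; P₂ = 0.123212 / 9 = 0.014.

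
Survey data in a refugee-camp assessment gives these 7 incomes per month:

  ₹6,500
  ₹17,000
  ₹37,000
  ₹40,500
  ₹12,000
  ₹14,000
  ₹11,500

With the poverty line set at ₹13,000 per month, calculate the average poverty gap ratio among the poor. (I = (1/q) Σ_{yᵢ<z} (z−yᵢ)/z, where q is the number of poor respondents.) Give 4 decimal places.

Poor units: ₹6,500, ₹11,500, ₹12,000 (q = 3 of N = 7).
Relative gaps: 0.5000, 0.1154, 0.0769; sum = 0.692308.
I averages over the q = 3 poor units only: 0.692308 / 3 = 0.2308.

0.2308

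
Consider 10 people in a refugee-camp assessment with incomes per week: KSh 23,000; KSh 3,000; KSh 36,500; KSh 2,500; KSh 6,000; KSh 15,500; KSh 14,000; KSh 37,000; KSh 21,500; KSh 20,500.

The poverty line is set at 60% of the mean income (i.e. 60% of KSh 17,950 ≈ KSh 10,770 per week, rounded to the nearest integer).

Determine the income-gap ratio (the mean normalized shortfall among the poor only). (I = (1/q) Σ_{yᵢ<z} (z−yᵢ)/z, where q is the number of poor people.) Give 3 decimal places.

0.644

Below the line: KSh 2,500, KSh 3,000, KSh 6,000 (q = 3 of N = 10).
Shortfall ratios (z−y)/z: 0.7679, 0.7214, 0.4429; sum = 1.932219.
The income-gap ratio divides by q (the poor only): 1.932219 / 3 = 0.644.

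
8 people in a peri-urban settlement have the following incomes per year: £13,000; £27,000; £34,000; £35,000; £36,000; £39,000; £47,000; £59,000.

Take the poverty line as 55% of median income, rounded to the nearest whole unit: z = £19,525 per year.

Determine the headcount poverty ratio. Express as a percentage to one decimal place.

12.5%

1 of the 8 people have income below £19,525.
H = 1/8 = 12.5%.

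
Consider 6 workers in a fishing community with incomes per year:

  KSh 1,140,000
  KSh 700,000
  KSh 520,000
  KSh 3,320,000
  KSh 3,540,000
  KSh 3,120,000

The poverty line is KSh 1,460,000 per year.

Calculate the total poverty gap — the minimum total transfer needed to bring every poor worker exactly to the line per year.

KSh 2,020,000

Below z: KSh 520,000, KSh 700,000, KSh 1,140,000 (q = 3 of N = 6).
Individual gaps: 1460000−520000 = 940000; 1460000−700000 = 760000; 1460000−1140000 = 320000.
Aggregate gap = KSh 2,020,000.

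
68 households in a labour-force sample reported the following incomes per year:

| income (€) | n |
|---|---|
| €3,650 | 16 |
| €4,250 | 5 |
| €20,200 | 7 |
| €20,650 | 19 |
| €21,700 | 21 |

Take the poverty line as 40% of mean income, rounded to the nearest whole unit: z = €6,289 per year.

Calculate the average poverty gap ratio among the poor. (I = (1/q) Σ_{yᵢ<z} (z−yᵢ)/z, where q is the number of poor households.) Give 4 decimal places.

Poor units: 16×€3,650, 5×€4,250 (q = 21 of N = 68).
Relative gaps: 0.4196 (×16), 0.3242 (×5); sum = 8.335029.
The income-gap ratio divides by q (the poor only): 8.335029 / 21 = 0.3969.

0.3969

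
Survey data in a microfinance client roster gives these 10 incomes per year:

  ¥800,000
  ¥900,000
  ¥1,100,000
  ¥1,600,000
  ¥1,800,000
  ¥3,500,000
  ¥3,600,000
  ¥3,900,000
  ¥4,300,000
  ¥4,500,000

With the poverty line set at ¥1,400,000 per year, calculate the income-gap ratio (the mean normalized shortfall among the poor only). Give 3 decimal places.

Below z: ¥800,000, ¥900,000, ¥1,100,000 (q = 3 of N = 10).
Shortfall ratios (z−y)/z: 0.4286, 0.3571, 0.2143; sum = 1.000000.
I averages over the q = 3 poor units only: 1.000000 / 3 = 0.333.

0.333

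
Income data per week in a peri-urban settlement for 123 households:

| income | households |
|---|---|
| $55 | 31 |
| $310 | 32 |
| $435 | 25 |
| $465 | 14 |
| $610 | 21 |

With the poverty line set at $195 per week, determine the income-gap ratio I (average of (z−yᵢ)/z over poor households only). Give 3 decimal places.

0.718

Incomes under z: 31×$55 (q = 31 of N = 123).
Relative gaps: 0.7179 (×31); sum = 22.256410.
I averages over the q = 31 poor units only: 22.256410 / 31 = 0.718.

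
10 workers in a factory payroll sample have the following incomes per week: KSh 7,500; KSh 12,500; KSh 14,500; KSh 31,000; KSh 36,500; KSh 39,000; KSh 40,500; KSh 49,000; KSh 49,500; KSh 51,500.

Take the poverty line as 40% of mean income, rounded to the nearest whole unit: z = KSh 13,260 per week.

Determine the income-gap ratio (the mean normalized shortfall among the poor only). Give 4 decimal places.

Incomes under z: KSh 7,500, KSh 12,500 (q = 2 of N = 10).
Shortfall ratios (z−y)/z: 0.4344, 0.0573; sum = 0.491704.
The income-gap ratio divides by q (the poor only): 0.491704 / 2 = 0.2459.

0.2459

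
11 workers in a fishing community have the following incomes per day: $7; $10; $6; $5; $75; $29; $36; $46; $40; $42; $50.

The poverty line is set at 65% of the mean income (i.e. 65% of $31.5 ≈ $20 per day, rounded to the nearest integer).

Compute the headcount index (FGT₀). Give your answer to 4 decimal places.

4 of the 11 workers have income below $20.
H = 4/11 = 0.3636.

0.3636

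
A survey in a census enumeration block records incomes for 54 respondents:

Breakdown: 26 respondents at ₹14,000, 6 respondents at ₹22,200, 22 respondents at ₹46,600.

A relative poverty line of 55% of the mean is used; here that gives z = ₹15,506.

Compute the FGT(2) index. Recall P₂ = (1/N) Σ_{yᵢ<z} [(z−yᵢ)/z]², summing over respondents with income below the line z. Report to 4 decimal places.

0.0045

Incomes under z: 26×₹14,000 (q = 26 of N = 54).
Gap ratios (z−y)/z: (15506−14000)/15506 = 0.0971 (×26).
Squared: 0.0094 (×26).
Sum = 0.245258; P₂ = 0.245258 / 54 = 0.0045.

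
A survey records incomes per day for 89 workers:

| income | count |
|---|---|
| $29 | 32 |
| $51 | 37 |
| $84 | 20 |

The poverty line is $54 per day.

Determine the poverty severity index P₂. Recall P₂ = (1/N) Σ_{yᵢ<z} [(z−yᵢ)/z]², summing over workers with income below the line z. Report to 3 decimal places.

0.078

Poor units: 32×$29, 37×$51 (q = 69 of N = 89).
Shortfall ratios: (54−29)/54 = 0.4630 (×32); (54−51)/54 = 0.0556 (×37).
Squared: 0.2143 (×32); 0.0031 (×37).
Sum = 6.972908; P₂ = 6.972908 / 89 = 0.078.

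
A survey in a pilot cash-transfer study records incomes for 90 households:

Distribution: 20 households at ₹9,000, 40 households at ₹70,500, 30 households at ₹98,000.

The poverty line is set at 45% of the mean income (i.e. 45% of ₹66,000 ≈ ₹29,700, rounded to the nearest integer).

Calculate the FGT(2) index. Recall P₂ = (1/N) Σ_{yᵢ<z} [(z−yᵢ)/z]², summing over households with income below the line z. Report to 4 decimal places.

Below z: 20×₹9,000 (q = 20 of N = 90).
Gap ratios (z−y)/z: (29700−9000)/29700 = 0.6970 (×20).
Squared: 0.4858 (×20).
Sum = 9.715335; P₂ = 9.715335 / 90 = 0.1079.

0.1079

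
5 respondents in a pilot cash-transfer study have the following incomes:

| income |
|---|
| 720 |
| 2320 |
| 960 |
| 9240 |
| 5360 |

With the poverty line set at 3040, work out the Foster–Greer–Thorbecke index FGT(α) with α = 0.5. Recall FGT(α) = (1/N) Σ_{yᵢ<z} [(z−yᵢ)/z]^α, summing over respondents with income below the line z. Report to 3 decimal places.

0.437

Below z: 720, 960, 2320 (q = 3 of N = 5).
Shortfall ratios: (3040−720)/3040 = 0.7632; (3040−960)/3040 = 0.6842; (3040−2320)/3040 = 0.2368.
Raised to α = 0.5: 0.87359; 0.82717; 0.48666.
Sum = 2.187424; FGT(0.5) = 2.187424 / 5 = 0.437.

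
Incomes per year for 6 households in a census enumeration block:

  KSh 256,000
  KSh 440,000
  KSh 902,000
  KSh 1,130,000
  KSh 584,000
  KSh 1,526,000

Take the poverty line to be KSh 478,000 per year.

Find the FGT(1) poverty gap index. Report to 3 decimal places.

Incomes under z: KSh 256,000, KSh 440,000 (q = 2 of N = 6).
Gap ratios (z−y)/z: (478000−256000)/478000 = 0.4644; (478000−440000)/478000 = 0.0795.
Σ = 0.543933. Dividing by the full population N = 6 gives P₁ = 0.091.

0.091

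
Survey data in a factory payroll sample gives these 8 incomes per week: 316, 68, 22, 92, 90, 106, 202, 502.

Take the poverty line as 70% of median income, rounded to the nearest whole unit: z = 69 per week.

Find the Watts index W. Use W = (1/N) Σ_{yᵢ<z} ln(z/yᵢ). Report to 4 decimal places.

Below the line: 22, 68 (q = 2 of N = 8).
Log gaps: ln(69/22) = 1.1431; ln(69/68) = 0.0146.
W = 1.157663 / 8 = 0.1447.

0.1447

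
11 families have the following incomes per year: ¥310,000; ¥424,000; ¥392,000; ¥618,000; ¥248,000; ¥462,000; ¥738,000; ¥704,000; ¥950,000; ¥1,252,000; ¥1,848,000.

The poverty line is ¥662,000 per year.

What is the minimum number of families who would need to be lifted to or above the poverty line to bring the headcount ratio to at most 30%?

3

6 of the 11 families are poor, so H = 6/11 = 0.545.
A headcount ratio of at most 30% allows at most ⌊0.30 × 11⌋ = 3 poor families.
So at least 6 − 3 = 3 must be lifted.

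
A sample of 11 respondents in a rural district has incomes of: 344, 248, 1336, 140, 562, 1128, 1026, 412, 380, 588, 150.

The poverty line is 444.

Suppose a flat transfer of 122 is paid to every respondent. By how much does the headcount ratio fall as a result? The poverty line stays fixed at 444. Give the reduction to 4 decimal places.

Before: below the line — 140, 150, 248, 344, 380, 412; headcount ratio = 0.545455.
After the 122 transfer: below the line — 262, 272, 370; headcount ratio = 0.272727.
Reduction = 0.545455 − 0.272727 = 0.2727.

0.2727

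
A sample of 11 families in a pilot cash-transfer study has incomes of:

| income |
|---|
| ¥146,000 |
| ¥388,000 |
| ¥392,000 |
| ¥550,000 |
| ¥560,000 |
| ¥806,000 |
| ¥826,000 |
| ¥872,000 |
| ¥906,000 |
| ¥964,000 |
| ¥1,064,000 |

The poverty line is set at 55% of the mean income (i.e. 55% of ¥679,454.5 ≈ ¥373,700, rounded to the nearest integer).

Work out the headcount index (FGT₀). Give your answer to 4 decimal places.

1 of the 11 families have income below ¥373,700.
H = 1/11 = 0.0909.

0.0909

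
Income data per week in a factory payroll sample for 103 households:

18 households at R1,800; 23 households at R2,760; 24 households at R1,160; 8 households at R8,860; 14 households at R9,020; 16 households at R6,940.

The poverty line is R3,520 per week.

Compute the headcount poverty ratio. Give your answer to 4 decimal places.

0.6311

65 of the 103 households have income below R3,520.
H = 65/103 = 0.6311.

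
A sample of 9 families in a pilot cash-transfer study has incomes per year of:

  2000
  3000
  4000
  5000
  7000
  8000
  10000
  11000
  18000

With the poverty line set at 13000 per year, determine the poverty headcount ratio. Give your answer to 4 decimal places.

0.8889

8 of the 9 families have income below 13000.
H = 8/9 = 0.8889.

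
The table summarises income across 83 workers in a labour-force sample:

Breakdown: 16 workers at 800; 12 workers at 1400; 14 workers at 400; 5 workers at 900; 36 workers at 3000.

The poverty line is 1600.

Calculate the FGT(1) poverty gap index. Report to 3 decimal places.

0.267

Incomes under z: 14×400, 16×800, 5×900, 12×1400 (q = 47 of N = 83).
Gap ratios (z−y)/z: (1600−400)/1600 = 0.7500 (×14); (1600−800)/1600 = 0.5000 (×16); (1600−900)/1600 = 0.4375 (×5); (1600−1400)/1600 = 0.1250 (×12).
Sum of shortfalls = 22.187500; P₁ averages over all N: 22.187500 / 83 = 0.267.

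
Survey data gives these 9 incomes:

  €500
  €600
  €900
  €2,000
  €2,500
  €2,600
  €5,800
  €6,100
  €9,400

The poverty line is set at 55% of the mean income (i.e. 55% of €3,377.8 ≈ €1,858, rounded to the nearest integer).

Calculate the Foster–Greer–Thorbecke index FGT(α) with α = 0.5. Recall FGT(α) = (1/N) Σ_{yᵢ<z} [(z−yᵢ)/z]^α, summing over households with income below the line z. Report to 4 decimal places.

Below the line: €500, €600, €900 (q = 3 of N = 9).
Gap ratios (z−y)/z: (1858−500)/1858 = 0.7309; (1858−600)/1858 = 0.6771; (1858−900)/1858 = 0.5156.
Raised to α = 0.5: 0.85492; 0.82284; 0.71806.
Sum = 2.395826; FGT(0.5) = 2.395826 / 9 = 0.2662.

0.2662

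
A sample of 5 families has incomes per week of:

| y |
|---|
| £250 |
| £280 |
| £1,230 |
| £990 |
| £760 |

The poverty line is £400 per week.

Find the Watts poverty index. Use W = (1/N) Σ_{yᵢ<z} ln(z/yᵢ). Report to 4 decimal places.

0.1653

Incomes under z: £250, £280 (q = 2 of N = 5).
Log shortfalls: ln(400/250) = 0.4700; ln(400/280) = 0.3567.
W = 0.826679 / 5 = 0.1653.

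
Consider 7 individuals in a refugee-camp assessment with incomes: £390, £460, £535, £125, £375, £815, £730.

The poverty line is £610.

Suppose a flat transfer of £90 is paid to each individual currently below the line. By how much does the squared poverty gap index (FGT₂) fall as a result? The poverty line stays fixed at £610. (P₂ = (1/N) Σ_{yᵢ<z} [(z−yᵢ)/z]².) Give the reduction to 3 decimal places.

Before: below the line — £125, £375, £390, £460, £535; squared poverty gap index (FGT₂) = 0.14089.
After the £90 transfer: below the line — £215, £465, £480, £550; squared poverty gap index (FGT₂) = 0.07584.
Reduction = 0.14089 − 0.07584 = 0.065.

0.065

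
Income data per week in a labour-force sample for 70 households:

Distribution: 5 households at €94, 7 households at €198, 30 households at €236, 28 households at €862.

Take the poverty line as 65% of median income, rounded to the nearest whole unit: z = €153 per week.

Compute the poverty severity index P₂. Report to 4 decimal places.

Incomes under z: 5×€94 (q = 5 of N = 70).
Gap ratios (z−y)/z: (153−94)/153 = 0.3856 (×5).
Squared: 0.1487 (×5).
Sum = 0.743517; P₂ = 0.743517 / 70 = 0.0106.

0.0106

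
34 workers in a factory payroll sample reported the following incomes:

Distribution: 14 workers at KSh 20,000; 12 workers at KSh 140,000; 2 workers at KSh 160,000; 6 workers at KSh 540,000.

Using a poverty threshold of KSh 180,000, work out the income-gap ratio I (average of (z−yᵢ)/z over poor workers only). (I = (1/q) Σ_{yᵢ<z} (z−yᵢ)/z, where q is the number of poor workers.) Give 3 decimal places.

0.548

Incomes under z: 14×KSh 20,000, 12×KSh 140,000, 2×KSh 160,000 (q = 28 of N = 34).
Relative gaps: 0.8889 (×14), 0.2222 (×12), 0.1111 (×2); sum = 15.333333.
The income-gap ratio divides by q (the poor only): 15.333333 / 28 = 0.548.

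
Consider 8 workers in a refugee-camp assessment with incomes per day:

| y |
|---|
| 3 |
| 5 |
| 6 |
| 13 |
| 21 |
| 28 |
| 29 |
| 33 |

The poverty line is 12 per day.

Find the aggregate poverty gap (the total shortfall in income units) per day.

Below the line: 3, 5, 6 (q = 3 of N = 8).
Individual gaps: 12−3 = 9; 12−5 = 7; 12−6 = 6.
Aggregate gap = 22.

22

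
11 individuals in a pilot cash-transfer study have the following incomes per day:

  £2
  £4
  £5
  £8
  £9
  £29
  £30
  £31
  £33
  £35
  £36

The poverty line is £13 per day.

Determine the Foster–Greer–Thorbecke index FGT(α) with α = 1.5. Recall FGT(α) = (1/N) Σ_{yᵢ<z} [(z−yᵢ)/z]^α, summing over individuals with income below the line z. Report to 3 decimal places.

Below z: £2, £4, £5, £8, £9 (q = 5 of N = 11).
Gap ratios (z−y)/z: (13−2)/13 = 0.8462; (13−4)/13 = 0.6923; (13−5)/13 = 0.6154; (13−8)/13 = 0.3846; (13−9)/13 = 0.3077.
Raised to α = 1.5: 0.77835; 0.57603; 0.48275; 0.23853; 0.17068.
Sum = 2.246336; FGT(1.5) = 2.246336 / 11 = 0.204.

0.204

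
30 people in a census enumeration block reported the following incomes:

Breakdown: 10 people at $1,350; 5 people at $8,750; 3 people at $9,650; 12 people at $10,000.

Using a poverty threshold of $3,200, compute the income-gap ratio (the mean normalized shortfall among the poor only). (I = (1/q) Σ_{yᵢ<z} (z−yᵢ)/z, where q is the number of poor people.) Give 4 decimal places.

0.5781

Poor units: 10×$1,350 (q = 10 of N = 30).
Relative gaps: 0.5781 (×10); sum = 5.781250.
The income-gap ratio divides by q (the poor only): 5.781250 / 10 = 0.5781.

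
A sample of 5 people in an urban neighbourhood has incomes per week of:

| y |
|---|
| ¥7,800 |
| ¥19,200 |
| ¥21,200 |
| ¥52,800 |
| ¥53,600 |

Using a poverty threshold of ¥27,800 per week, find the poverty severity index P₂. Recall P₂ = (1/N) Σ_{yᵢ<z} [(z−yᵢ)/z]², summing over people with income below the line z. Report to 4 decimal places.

Below z: ¥7,800, ¥19,200, ¥21,200 (q = 3 of N = 5).
Relative gaps: (27800−7800)/27800 = 0.7194; (27800−19200)/27800 = 0.3094; (27800−21200)/27800 = 0.2374.
Squared: 0.5176; 0.0957; 0.0564.
Sum = 0.669634; P₂ = 0.669634 / 5 = 0.1339.

0.1339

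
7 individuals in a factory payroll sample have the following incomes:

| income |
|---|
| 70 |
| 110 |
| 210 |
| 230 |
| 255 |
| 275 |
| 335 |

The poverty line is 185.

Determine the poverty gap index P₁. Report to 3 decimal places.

Below the line: 70, 110 (q = 2 of N = 7).
Normalized shortfalls: (185−70)/185 = 0.6216; (185−110)/185 = 0.4054.
Σ = 1.027027. Dividing by the full population N = 7 gives P₁ = 0.147.

0.147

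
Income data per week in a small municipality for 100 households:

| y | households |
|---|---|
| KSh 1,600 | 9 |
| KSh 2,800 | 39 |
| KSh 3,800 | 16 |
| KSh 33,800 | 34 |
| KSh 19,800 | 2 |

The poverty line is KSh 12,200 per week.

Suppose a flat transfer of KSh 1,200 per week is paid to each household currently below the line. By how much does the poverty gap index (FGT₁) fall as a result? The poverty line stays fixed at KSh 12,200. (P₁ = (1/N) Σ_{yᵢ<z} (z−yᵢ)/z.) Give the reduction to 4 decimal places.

Before: below the line — 9×KSh 1,600, 39×KSh 2,800, 16×KSh 3,800; poverty gap index (FGT₁) = 0.488852.
After the KSh 1,200 transfer: below the line — 9×KSh 2,800, 39×KSh 4,000, 16×KSh 5,000; poverty gap index (FGT₁) = 0.425902.
Reduction = 0.488852 − 0.425902 = 0.0630.

0.0630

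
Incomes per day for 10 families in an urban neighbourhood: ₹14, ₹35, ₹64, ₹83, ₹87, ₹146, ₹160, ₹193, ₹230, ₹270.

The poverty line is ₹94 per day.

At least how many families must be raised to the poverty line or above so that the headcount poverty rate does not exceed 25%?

Currently q = 5 of N = 10 are below the line (H = 0.500).
A headcount ratio of at most 25% allows at most ⌊0.25 × 10⌋ = 2 poor families.
So at least 5 − 2 = 3 must be lifted.

3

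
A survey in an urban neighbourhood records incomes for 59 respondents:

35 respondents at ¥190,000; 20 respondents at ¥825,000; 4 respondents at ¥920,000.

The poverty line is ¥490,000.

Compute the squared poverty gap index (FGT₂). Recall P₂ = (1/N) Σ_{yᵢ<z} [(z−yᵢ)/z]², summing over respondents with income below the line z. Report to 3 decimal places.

Below the line: 35×¥190,000 (q = 35 of N = 59).
Normalized shortfalls: (490000−190000)/490000 = 0.6122 (×35).
Squared: 0.3748 (×35).
Sum = 13.119534; P₂ = 13.119534 / 59 = 0.222.

0.222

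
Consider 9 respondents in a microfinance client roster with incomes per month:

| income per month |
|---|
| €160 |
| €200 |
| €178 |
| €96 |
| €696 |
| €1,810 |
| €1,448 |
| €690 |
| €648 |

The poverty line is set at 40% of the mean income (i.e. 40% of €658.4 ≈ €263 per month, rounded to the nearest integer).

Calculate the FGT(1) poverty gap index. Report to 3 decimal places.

Poor units: €96, €160, €178, €200 (q = 4 of N = 9).
Gap ratios (z−y)/z: (263−96)/263 = 0.6350; (263−160)/263 = 0.3916; (263−178)/263 = 0.3232; (263−200)/263 = 0.2395.
Σ = 1.589354. Dividing by the full population N = 9 gives P₁ = 0.177.

0.177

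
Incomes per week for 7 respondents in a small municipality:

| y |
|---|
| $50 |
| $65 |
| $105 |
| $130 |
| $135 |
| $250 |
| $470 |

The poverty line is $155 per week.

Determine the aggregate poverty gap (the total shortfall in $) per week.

$290

Poor units: $50, $65, $105, $130, $135 (q = 5 of N = 7).
Individual gaps: 155−50 = 105; 155−65 = 90; 155−105 = 50; 155−130 = 25; 155−135 = 20.
Aggregate gap = $290.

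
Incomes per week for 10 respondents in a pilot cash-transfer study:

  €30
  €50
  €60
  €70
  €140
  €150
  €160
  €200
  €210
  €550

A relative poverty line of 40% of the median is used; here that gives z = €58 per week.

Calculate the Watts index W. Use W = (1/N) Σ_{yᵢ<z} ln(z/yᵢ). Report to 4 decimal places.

0.0808

Incomes under z: €30, €50 (q = 2 of N = 10).
Log gaps: ln(58/30) = 0.6592; ln(58/50) = 0.1484.
W = 0.807666 / 10 = 0.0808.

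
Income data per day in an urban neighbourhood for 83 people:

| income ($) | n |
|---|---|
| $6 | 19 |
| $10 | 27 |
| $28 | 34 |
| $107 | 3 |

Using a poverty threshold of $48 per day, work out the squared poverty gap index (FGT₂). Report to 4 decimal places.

Incomes under z: 19×$6, 27×$10, 34×$28 (q = 80 of N = 83).
Normalized shortfalls: (48−6)/48 = 0.8750 (×19); (48−10)/48 = 0.7917 (×27); (48−28)/48 = 0.4167 (×34).
Squared: 0.7656 (×19); 0.6267 (×27); 0.1736 (×34).
Sum = 37.371528; P₂ = 37.371528 / 83 = 0.4503.

0.4503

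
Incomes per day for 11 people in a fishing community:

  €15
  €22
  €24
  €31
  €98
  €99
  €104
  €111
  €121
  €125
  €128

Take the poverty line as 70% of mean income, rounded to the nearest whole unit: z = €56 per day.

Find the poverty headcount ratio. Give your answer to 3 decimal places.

4 of the 11 people have income below €56.
H = 4/11 = 0.364.

0.364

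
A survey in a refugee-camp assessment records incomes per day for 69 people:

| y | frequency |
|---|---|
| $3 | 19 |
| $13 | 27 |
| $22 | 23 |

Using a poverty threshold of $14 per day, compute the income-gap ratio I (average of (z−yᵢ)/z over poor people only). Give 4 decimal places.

Poor units: 19×$3, 27×$13 (q = 46 of N = 69).
Relative gaps: 0.7857 (×19), 0.0714 (×27); sum = 16.857143.
I averages over the q = 46 poor units only: 16.857143 / 46 = 0.3665.

0.3665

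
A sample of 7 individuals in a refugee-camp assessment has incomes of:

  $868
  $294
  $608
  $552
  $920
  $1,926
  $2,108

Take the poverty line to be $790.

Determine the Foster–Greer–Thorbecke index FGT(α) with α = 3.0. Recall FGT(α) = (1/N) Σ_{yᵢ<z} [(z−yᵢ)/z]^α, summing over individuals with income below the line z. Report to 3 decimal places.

Poor units: $294, $552, $608 (q = 3 of N = 7).
Normalized shortfalls: (790−294)/790 = 0.6278; (790−552)/790 = 0.3013; (790−608)/790 = 0.2304.
Raised to α = 3.0: 0.24749; 0.02734; 0.01223.
Sum = 0.287064; FGT(3.0) = 0.287064 / 7 = 0.041.

0.041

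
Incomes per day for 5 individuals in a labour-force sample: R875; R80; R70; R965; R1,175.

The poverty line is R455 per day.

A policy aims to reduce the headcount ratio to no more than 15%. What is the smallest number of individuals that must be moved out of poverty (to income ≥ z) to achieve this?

Currently q = 2 of N = 5 are below the line (H = 0.400).
A headcount ratio of at most 15% allows at most ⌊0.15 × 5⌋ = 0 poor individuals.
So at least 2 − 0 = 2 must be lifted.

2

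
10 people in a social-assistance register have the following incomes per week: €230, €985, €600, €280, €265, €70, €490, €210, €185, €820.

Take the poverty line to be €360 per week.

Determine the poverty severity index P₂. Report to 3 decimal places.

Below the line: €70, €185, €210, €230, €265, €280 (q = 6 of N = 10).
Relative gaps: (360−70)/360 = 0.8056; (360−185)/360 = 0.4861; (360−210)/360 = 0.4167; (360−230)/360 = 0.3611; (360−265)/360 = 0.2639; (360−280)/360 = 0.2222.
Squared: 0.6489; 0.2363; 0.1736; 0.1304; 0.0696; 0.0494.
Sum = 1.308256; P₂ = 1.308256 / 10 = 0.131.

0.131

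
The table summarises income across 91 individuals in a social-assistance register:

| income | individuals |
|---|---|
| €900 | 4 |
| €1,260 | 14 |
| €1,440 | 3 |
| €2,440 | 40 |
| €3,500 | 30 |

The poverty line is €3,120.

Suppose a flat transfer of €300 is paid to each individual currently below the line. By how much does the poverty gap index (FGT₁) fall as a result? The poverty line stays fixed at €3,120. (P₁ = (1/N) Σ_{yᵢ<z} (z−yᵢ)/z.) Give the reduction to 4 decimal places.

Before: below the line — 4×€900, 14×€1,260, 3×€1,440, 40×€2,440; poverty gap index (FGT₁) = 0.236546.
After the €300 transfer: below the line — 4×€1,200, 14×€1,560, 3×€1,740, 40×€2,740; poverty gap index (FGT₁) = 0.172091.
Reduction = 0.236546 − 0.172091 = 0.0645.

0.0645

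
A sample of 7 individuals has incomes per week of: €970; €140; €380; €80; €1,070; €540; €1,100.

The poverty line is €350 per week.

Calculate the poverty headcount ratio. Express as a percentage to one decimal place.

28.6%

2 of the 7 individuals have income below €350.
H = 2/7 = 28.6%.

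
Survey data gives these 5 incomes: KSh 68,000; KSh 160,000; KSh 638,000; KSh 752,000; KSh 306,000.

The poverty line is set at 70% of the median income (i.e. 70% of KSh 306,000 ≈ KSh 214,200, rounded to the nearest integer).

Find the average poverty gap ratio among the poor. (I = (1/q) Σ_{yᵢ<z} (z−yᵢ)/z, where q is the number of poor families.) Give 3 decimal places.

0.468

Incomes under z: KSh 68,000, KSh 160,000 (q = 2 of N = 5).
Shortfall ratios (z−y)/z: 0.6825, 0.2530; sum = 0.935574.
I averages over the q = 2 poor units only: 0.935574 / 2 = 0.468.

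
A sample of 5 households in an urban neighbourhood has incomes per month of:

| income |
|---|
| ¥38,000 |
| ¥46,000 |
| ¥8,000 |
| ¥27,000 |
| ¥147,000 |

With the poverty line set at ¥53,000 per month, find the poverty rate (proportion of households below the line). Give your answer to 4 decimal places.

4 of the 5 households have income below ¥53,000.
H = 4/5 = 0.8000.

0.8000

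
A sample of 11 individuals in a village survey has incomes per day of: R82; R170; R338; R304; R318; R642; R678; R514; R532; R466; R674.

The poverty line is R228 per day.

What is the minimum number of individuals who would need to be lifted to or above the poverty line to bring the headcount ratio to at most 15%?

2 of the 11 individuals are poor, so H = 2/11 = 0.182.
A headcount ratio of at most 15% allows at most ⌊0.15 × 11⌋ = 1 poor individuals.
So at least 2 − 1 = 1 must be lifted.

1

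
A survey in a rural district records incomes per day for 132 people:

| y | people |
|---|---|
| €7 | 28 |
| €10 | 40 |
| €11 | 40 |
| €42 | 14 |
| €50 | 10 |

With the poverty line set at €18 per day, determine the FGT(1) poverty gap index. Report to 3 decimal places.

Below the line: 28×€7, 40×€10, 40×€11 (q = 108 of N = 132).
Gap ratios (z−y)/z: (18−7)/18 = 0.6111 (×28); (18−10)/18 = 0.4444 (×40); (18−11)/18 = 0.3889 (×40).
Sum of shortfalls = 50.444444; P₁ averages over all N: 50.444444 / 132 = 0.382.

0.382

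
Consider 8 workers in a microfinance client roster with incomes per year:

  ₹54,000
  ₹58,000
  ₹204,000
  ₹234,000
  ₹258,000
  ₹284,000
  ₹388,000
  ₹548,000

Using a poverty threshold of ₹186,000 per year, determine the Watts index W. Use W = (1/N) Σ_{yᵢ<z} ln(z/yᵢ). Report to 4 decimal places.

0.3003

Incomes under z: ₹54,000, ₹58,000 (q = 2 of N = 8).
Log gaps: ln(186000/54000) = 1.2368; ln(186000/58000) = 1.1653.
W = 2.402066 / 8 = 0.3003.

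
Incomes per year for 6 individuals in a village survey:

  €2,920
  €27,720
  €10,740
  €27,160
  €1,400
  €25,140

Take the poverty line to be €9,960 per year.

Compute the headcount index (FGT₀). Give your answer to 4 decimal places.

0.3333

2 of the 6 individuals have income below €9,960.
H = 2/6 = 0.3333.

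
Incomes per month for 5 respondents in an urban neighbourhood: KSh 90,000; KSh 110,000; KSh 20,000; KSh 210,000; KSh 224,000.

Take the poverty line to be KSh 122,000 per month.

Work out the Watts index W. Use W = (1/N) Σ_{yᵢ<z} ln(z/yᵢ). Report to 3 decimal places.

0.443

Incomes under z: KSh 20,000, KSh 90,000, KSh 110,000 (q = 3 of N = 5).
ln(z/y) terms: ln(122000/20000) = 1.8083; ln(122000/90000) = 0.3042; ln(122000/110000) = 0.1035.
W = 2.216041 / 5 = 0.443.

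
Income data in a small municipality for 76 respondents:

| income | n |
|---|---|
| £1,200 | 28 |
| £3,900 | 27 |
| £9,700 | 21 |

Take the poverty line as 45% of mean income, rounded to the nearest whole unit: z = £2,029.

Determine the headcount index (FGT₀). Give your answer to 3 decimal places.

0.368

28 of the 76 respondents have income below £2,029.
H = 28/76 = 0.368.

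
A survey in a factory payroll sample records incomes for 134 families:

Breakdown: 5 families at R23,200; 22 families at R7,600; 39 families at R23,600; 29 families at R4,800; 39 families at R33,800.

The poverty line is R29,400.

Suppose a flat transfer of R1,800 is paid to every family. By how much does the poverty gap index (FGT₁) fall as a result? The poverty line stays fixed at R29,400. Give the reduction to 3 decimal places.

0.043

Before: below the line — 29×R4,800, 22×R7,600, 5×R23,200, 39×R23,600; poverty gap index (FGT₁) = 0.36811.
After the R1,800 transfer: below the line — 29×R6,600, 22×R9,400, 5×R25,000, 39×R25,400; poverty gap index (FGT₁) = 0.32470.
Reduction = 0.36811 − 0.32470 = 0.043.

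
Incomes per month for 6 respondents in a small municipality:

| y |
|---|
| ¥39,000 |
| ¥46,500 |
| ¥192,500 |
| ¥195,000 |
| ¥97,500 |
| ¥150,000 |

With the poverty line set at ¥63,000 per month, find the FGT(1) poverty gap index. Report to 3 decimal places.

Below z: ¥39,000, ¥46,500 (q = 2 of N = 6).
Shortfall ratios: (63000−39000)/63000 = 0.3810; (63000−46500)/63000 = 0.2619.
Sum of shortfalls = 0.642857; P₁ averages over all N: 0.642857 / 6 = 0.107.

0.107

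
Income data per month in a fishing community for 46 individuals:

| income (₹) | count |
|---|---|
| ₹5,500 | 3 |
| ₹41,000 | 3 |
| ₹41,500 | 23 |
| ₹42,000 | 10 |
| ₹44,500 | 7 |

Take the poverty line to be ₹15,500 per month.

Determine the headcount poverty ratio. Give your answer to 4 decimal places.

3 of the 46 individuals have income below ₹15,500.
H = 3/46 = 0.0652.

0.0652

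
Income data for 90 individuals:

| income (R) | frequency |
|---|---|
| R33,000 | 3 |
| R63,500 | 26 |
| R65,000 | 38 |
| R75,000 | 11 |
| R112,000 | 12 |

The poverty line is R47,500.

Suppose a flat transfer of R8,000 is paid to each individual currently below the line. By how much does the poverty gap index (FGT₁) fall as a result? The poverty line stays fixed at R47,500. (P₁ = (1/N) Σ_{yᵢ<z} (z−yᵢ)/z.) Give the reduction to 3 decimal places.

Before: below the line — 3×R33,000; poverty gap index (FGT₁) = 0.01018.
After the R8,000 transfer: below the line — 3×R41,000; poverty gap index (FGT₁) = 0.00456.
Reduction = 0.01018 − 0.00456 = 0.006.

0.006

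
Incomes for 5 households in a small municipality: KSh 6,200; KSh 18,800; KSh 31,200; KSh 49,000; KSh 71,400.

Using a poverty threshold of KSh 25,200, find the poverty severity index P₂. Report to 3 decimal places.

Below the line: KSh 6,200, KSh 18,800 (q = 2 of N = 5).
Shortfall ratios: (25200−6200)/25200 = 0.7540; (25200−18800)/25200 = 0.2540.
Squared: 0.5685; 0.0645.
Sum = 0.632968; P₂ = 0.632968 / 5 = 0.127.

0.127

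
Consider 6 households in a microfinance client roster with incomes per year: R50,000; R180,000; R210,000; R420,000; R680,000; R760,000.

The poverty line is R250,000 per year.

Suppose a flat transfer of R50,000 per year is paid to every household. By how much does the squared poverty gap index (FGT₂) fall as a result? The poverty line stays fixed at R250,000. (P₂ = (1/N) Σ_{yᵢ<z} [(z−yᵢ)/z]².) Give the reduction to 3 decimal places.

Before: below the line — R50,000, R180,000, R210,000; squared poverty gap index (FGT₂) = 0.12400.
After the R50,000 transfer: below the line — R100,000, R230,000; squared poverty gap index (FGT₂) = 0.06107.
Reduction = 0.12400 − 0.06107 = 0.063.

0.063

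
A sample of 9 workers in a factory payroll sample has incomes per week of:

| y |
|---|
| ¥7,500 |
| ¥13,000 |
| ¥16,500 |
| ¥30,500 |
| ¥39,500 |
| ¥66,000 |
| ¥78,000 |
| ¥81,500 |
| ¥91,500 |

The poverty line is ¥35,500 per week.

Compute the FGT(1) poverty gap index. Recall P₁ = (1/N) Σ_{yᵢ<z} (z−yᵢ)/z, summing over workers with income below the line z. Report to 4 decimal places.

0.2332

Poor units: ¥7,500, ¥13,000, ¥16,500, ¥30,500 (q = 4 of N = 9).
Gap ratios (z−y)/z: (35500−7500)/35500 = 0.7887; (35500−13000)/35500 = 0.6338; (35500−16500)/35500 = 0.5352; (35500−30500)/35500 = 0.1408.
Sum of shortfalls = 2.098592; P₁ averages over all N: 2.098592 / 9 = 0.2332.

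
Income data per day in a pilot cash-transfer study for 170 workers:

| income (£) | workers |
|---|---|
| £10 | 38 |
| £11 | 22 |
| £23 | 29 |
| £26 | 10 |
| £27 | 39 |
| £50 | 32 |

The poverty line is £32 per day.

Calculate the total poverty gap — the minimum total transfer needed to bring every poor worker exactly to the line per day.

£1,814

Incomes under z: 38×£10, 22×£11, 29×£23, 10×£26, 39×£27 (q = 138 of N = 170).
Individual gaps: 38×(32−10) = 836; 22×(32−11) = 462; 29×(32−23) = 261; 10×(32−26) = 60; 39×(32−27) = 195.
Aggregate gap = £1,814.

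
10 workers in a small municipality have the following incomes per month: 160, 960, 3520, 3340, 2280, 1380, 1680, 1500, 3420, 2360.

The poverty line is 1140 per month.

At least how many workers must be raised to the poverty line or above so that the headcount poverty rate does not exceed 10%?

2 of the 10 workers are poor, so H = 2/10 = 0.200.
A headcount ratio of at most 10% allows at most ⌊0.10 × 10⌋ = 1 poor workers.
So at least 2 − 1 = 1 must be lifted.

1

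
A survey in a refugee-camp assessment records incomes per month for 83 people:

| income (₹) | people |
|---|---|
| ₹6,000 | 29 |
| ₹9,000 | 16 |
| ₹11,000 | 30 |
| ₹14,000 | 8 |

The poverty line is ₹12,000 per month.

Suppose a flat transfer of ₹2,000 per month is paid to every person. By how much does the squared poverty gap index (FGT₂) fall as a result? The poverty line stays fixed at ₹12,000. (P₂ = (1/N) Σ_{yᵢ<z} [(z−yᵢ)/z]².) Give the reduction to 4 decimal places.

Before: below the line — 29×₹6,000, 16×₹9,000, 30×₹11,000; squared poverty gap index (FGT₂) = 0.101908.
After the ₹2,000 transfer: below the line — 29×₹8,000, 16×₹11,000; squared poverty gap index (FGT₂) = 0.040161.
Reduction = 0.101908 − 0.040161 = 0.0617.

0.0617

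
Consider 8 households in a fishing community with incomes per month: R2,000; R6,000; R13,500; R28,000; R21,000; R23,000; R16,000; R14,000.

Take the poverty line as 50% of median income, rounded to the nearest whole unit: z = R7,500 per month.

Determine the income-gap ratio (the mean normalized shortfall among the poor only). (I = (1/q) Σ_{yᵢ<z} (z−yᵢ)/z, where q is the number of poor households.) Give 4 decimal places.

0.4667

Below the line: R2,000, R6,000 (q = 2 of N = 8).
Relative gaps: 0.7333, 0.2000; sum = 0.933333.
I averages over the q = 2 poor units only: 0.933333 / 2 = 0.4667.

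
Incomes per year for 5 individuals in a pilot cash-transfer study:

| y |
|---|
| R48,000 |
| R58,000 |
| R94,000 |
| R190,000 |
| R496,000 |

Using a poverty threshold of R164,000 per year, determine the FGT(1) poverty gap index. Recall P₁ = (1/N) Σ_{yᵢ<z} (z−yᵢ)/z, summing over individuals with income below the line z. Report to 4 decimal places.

0.3561

Below z: R48,000, R58,000, R94,000 (q = 3 of N = 5).
Gap ratios (z−y)/z: (164000−48000)/164000 = 0.7073; (164000−58000)/164000 = 0.6463; (164000−94000)/164000 = 0.4268.
Σ = 1.780488. Dividing by the full population N = 5 gives P₁ = 0.3561.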